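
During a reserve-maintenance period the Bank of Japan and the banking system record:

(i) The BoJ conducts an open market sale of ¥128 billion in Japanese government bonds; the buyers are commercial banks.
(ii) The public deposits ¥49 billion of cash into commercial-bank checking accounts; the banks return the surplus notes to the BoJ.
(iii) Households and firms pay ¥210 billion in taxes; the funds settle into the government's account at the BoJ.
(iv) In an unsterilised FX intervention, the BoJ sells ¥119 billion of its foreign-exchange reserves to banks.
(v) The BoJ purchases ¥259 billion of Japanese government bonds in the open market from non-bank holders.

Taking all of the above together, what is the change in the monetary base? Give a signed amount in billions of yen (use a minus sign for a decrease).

BoJ balance sheet:
  Assets:      Securities +¥131B, Foreign assets −¥119B
  Liabilities: Bank reserves −¥149B, Currency in circulation −¥49B, Government deposits +¥210B
Commercial banking system:
  Assets:      Reserves at CB −¥149B, Securities +¥128B, Foreign assets +¥119B
  Liabilities: Checkable deposits +¥98B
Monetary base = currency + reserves: −¥49B + (−¥149B) = -¥198 billion.

-¥198 billion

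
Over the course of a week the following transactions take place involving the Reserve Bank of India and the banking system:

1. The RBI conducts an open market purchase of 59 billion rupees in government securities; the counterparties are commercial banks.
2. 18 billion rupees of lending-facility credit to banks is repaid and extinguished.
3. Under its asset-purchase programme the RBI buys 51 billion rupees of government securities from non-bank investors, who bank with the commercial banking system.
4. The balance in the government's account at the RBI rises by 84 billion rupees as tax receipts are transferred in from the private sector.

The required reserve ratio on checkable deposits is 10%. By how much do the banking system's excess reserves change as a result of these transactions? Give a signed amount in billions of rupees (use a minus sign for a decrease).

+11.3 billion

OMO purchase (from banks) 59 billion rupees: reserves +59B, deposits 0.
Discount-window repayment 18 billion rupees: reserves −18B, deposits 0.
Asset purchase (from non-banks) 51 billion rupees: reserves +51B, deposits +51B.
Government account inflow 84 billion rupees: reserves −84B, deposits −84B.
Totals: Δreserves = +8B, Δdeposits = −33B.
Δrequired reserves = 10% × −33B = −3.3B.
Δexcess reserves = Δreserves − Δrequired = +8B − (−3.3B) = +11.3 billion.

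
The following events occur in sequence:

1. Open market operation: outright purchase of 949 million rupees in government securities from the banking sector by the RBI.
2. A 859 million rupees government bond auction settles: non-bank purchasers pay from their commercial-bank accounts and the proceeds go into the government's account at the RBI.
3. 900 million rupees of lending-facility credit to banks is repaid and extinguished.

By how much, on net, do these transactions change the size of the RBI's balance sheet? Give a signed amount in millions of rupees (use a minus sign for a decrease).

RBI balance sheet:
  Assets:      Securities +949M, Loans to banks −900M
  Liabilities: Bank reserves −810M, Government deposits +859M
Change in total RBI assets = +49 million.

+49 million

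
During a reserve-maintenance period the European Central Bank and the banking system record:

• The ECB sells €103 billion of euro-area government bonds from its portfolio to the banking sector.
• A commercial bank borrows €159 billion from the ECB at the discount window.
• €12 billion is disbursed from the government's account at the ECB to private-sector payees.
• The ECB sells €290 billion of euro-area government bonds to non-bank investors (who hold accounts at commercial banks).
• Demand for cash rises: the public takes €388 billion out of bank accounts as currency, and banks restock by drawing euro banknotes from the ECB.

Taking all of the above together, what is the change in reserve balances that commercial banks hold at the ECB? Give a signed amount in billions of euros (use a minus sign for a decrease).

-€610 billion

ECB balance sheet:
  Assets:      Securities −€393B, Loans to banks +€159B
  Liabilities: Bank reserves −€610B, Currency in circulation +€388B, Government deposits −€12B
Commercial banking system:
  Assets:      Reserves at CB −€610B, Securities +€103B
  Liabilities: Checkable deposits −€666B, Borrowings from CB +€159B
So the change in reserve balances that commercial banks hold at the ECB is -€610 billion.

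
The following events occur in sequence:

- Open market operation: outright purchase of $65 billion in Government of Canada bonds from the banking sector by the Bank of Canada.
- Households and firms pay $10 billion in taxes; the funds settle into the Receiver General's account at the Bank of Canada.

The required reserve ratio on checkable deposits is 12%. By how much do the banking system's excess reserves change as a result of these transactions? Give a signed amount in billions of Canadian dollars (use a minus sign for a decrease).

OMO purchase (from banks) $65 billion: reserves +$65B, deposits 0.
Government account inflow $10 billion: reserves −$10B, deposits −$10B.
Totals: Δreserves = +$55B, Δdeposits = −$10B.
Δrequired reserves = 12% × −$10B = −$1.2B.
Δexcess reserves = Δreserves − Δrequired = +$55B − (−$1.2B) = +$56.2 billion.

+$56.2 billion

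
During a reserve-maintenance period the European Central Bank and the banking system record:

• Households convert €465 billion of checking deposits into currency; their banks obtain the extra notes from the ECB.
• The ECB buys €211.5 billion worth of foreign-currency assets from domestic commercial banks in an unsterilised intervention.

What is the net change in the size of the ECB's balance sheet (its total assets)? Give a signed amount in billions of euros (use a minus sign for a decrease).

+€211.5 billion

Currency withdrawal €465 billion: only the composition of liabilities changes → 0.
FX purchase €211.5 billion: an ECB asset is acquired → +€211.5B.
Net: 0 + 211.5 = +€211.5 billion.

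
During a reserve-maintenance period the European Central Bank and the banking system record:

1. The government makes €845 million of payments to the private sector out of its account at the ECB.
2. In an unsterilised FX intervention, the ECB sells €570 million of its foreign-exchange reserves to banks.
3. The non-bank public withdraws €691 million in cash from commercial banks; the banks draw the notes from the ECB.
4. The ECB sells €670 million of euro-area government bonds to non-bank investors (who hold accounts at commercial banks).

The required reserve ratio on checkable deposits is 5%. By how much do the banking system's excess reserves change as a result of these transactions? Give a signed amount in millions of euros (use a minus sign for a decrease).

Government spending €845 million: reserves +€845M, deposits +€845M.
FX sale €570 million: reserves −€570M, deposits 0.
Currency withdrawal €691 million: reserves −€691M, deposits −€691M.
Asset sale (to non-banks) €670 million: reserves −€670M, deposits −€670M.
Totals: Δreserves = −€1086M, Δdeposits = −€516M.
Δrequired reserves = 5% × −€516M = −€25.8M.
Δexcess reserves = Δreserves − Δrequired = −€1086M − (−€25.8M) = -€1060.2 million.

-€1060.2 million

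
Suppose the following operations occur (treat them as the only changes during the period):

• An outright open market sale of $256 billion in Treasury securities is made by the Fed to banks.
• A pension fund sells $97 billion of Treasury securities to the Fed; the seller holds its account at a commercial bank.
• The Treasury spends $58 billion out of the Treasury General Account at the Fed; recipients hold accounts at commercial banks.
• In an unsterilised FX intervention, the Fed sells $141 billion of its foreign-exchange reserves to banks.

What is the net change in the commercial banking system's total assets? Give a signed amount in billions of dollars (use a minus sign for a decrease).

+$155 billion

Fed balance sheet:
  Assets:      Securities −$159B, Foreign assets −$141B
  Liabilities: Bank reserves −$242B, Government deposits −$58B
Commercial banking system:
  Assets:      Reserves at CB −$242B, Securities +$256B, Foreign assets +$141B
  Liabilities: Checkable deposits +$155B
Change in total bank assets = +$155 billion.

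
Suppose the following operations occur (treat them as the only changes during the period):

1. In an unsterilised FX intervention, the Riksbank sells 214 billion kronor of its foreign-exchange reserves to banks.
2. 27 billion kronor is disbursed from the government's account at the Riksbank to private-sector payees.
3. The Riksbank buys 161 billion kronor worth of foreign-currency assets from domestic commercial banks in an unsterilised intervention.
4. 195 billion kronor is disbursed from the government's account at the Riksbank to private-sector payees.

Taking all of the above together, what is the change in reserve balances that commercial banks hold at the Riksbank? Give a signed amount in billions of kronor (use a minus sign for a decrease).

Riksbank balance sheet:
  Assets:      Foreign assets −53B
  Liabilities: Bank reserves +169B, Government deposits −222B
Commercial banking system:
  Assets:      Reserves at CB +169B, Foreign assets +53B
  Liabilities: Checkable deposits +222B
So the change in reserve balances that commercial banks hold at the Riksbank is +169 billion.

+169 billion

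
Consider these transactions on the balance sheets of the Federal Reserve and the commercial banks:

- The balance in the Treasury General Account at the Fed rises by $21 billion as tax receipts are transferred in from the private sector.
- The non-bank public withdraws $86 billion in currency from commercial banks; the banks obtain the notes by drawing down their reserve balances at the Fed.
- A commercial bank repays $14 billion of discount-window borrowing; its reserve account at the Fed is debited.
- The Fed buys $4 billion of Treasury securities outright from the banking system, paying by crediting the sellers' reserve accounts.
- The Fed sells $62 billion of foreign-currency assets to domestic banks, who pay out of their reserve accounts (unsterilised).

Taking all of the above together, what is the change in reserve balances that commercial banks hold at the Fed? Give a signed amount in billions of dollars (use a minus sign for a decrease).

-$179 billion

Government account inflow $21 billion: funds move from bank reserves into the government account → −$21B.
Currency withdrawal $86 billion: banks swap reserves for currency → −$86B.
Discount-window repayment $14 billion: repayment is debited from reserves → −$14B.
OMO purchase (from banks) $4 billion: the Fed pays by crediting reserve accounts → +$4B.
FX sale $62 billion: the buying banks pay out of their reserve balances → −$62B.
Net: −21 − 86 − 14 + 4 − 62 = -$179 billion.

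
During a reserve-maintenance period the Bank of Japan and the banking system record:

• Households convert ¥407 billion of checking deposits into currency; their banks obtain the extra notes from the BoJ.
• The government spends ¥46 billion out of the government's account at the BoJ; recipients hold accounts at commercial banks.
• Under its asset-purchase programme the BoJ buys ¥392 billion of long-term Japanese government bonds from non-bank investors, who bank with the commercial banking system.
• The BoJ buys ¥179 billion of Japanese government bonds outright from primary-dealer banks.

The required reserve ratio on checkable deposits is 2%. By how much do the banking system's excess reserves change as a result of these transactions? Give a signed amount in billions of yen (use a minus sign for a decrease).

Currency withdrawal ¥407 billion: reserves −¥407B, deposits −¥407B.
Government spending ¥46 billion: reserves +¥46B, deposits +¥46B.
Asset purchase (from non-banks) ¥392 billion: reserves +¥392B, deposits +¥392B.
OMO purchase (from banks) ¥179 billion: reserves +¥179B, deposits 0.
Totals: Δreserves = +¥210B, Δdeposits = +¥31B.
Δrequired reserves = 2% × +¥31B = +¥0.62B.
Δexcess reserves = Δreserves − Δrequired = +¥210B − (+¥0.62B) = +¥209.38 billion.

+¥209.38 billion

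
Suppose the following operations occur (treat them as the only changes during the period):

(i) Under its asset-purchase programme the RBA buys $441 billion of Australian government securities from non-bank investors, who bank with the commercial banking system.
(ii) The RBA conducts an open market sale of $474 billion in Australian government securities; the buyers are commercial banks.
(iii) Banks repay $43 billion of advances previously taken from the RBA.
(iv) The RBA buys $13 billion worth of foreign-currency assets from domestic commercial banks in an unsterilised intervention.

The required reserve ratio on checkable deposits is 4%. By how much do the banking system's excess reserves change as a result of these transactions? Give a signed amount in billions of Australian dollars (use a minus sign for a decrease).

Asset purchase (from non-banks) $441 billion: reserves +$441B, deposits +$441B.
OMO sale (to banks) $474 billion: reserves −$474B, deposits 0.
Discount-window repayment $43 billion: reserves −$43B, deposits 0.
FX purchase $13 billion: reserves +$13B, deposits 0.
Totals: Δreserves = −$63B, Δdeposits = +$441B.
Δrequired reserves = 4% × +$441B = +$17.64B.
Δexcess reserves = Δreserves − Δrequired = −$63B − (+$17.64B) = -$80.64 billion.

-$80.64 billion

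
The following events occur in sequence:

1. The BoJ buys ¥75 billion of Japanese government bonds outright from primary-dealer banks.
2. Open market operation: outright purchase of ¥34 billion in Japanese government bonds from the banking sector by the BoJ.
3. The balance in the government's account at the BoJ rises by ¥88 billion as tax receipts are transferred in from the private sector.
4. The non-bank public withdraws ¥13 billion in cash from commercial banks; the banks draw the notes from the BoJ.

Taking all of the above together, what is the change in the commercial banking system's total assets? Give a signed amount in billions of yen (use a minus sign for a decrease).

BoJ balance sheet:
  Assets:      Securities +¥109B
  Liabilities: Bank reserves +¥8B, Currency in circulation +¥13B, Government deposits +¥88B
Commercial banking system:
  Assets:      Reserves at CB +¥8B, Securities −¥109B
  Liabilities: Checkable deposits −¥101B
Change in total bank assets = -¥101 billion.

-¥101 billion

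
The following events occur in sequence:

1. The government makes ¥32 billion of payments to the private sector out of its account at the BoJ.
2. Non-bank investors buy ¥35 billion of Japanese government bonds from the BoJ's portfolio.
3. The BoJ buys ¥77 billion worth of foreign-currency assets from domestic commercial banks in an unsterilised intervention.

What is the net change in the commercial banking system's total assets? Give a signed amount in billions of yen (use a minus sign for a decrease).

-¥3 billion

BoJ balance sheet:
  Assets:      Securities −¥35B, Foreign assets +¥77B
  Liabilities: Bank reserves +¥74B, Government deposits −¥32B
Commercial banking system:
  Assets:      Reserves at CB +¥74B, Foreign assets −¥77B
  Liabilities: Checkable deposits −¥3B
Change in total bank assets = -¥3 billion.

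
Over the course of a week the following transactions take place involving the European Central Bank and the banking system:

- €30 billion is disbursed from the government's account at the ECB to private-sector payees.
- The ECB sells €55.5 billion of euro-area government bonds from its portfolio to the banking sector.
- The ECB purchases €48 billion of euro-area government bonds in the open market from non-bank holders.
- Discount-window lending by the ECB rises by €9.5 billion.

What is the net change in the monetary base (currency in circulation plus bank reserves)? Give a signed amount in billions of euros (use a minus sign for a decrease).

ECB balance sheet:
  Assets:      Securities −€7.5B, Loans to banks +€9.5B
  Liabilities: Bank reserves +€32B, Government deposits −€30B
Commercial banking system:
  Assets:      Reserves at CB +€32B, Securities +€55.5B
  Liabilities: Checkable deposits +€78B, Borrowings from CB +€9.5B
Monetary base = currency + reserves: 0 + (+€32B) = +€32 billion.

+€32 billion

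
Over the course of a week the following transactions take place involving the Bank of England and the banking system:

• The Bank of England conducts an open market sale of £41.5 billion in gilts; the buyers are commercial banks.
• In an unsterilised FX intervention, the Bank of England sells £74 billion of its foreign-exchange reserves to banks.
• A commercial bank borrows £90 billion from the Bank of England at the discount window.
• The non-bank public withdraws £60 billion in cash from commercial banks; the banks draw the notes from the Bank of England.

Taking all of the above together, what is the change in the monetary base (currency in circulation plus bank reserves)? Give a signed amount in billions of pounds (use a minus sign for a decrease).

OMO sale (to banks) £41.5 billion: Bank of England balance sheet contracts → −£41.5B.
FX sale £74 billion: Bank of England balance sheet contracts → −£74B.
Discount-window loan £90 billion: Bank of England balance sheet expands → +£90B.
Currency withdrawal £60 billion: just a shift between currency and reserves — both are base money → 0.
Net: −41.5 − 74 + 90 + 0 = -£25.5 billion.

-£25.5 billion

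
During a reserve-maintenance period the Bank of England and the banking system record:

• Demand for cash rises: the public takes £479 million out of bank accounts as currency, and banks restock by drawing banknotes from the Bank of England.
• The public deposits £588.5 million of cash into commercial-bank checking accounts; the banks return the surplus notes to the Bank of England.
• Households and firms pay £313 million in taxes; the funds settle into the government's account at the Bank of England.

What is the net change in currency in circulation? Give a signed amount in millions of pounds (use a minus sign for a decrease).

-£109.5 million

Bank of England balance sheet:
  Assets:      no change
  Liabilities: Bank reserves −£203.5M, Currency in circulation −£109.5M, Government deposits +£313M
So the change in currency in circulation is -£109.5 million.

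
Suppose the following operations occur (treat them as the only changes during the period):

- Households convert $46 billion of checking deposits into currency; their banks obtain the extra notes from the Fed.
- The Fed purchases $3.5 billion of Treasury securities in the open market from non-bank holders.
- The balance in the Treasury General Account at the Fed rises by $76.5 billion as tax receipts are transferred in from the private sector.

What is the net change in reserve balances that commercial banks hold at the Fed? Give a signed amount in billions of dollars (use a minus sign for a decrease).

Fed balance sheet:
  Assets:      Securities +$3.5B
  Liabilities: Bank reserves −$119B, Currency in circulation +$46B, Government deposits +$76.5B
Commercial banking system:
  Assets:      Reserves at CB −$119B
  Liabilities: Checkable deposits −$119B
So the change in reserve balances that commercial banks hold at the Fed is -$119 billion.

-$119 billion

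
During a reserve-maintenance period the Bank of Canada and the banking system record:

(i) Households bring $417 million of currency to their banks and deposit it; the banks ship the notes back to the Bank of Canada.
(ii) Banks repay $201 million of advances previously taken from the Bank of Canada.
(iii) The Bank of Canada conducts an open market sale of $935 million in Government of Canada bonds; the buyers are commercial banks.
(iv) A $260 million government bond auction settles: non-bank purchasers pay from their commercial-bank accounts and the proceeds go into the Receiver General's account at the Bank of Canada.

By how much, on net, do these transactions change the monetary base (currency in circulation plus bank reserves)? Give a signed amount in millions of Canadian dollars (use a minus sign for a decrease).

Currency deposit $417 million: just a shift between currency and reserves — both are base money → 0.
Discount-window repayment $201 million: Bank of Canada balance sheet contracts → −$201M.
OMO sale (to banks) $935 million: Bank of Canada balance sheet contracts → −$935M.
Government account inflow $260 million: reserves shift to a non-base liability → −$260M.
Net: 0 − 201 − 935 − 260 = -$1396 million.

-$1396 million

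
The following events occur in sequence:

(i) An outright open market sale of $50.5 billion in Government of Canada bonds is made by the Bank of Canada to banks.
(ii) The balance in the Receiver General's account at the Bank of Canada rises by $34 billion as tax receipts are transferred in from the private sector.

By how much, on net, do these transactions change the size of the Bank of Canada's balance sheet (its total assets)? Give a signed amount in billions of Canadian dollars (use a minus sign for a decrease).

-$50.5 billion

Bank of Canada balance sheet:
  Assets:      Securities −$50.5B
  Liabilities: Bank reserves −$84.5B, Government deposits +$34B
Commercial banking system:
  Assets:      Reserves at CB −$84.5B, Securities +$50.5B
  Liabilities: Checkable deposits −$34B
Change in total Bank of Canada assets = -$50.5 billion.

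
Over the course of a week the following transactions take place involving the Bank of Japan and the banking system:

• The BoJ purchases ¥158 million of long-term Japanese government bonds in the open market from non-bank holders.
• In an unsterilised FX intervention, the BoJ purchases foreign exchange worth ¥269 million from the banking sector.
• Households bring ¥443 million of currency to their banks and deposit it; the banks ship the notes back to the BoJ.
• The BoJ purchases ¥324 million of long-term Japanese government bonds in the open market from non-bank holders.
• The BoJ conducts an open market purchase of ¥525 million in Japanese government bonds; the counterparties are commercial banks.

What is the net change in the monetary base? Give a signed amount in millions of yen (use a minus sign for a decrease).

+¥1276 million

Asset purchase (from non-banks) ¥158 million: BoJ balance sheet expands → +¥158M.
FX purchase ¥269 million: BoJ balance sheet expands → +¥269M.
Currency deposit ¥443 million: just a shift between currency and reserves — both are base money → 0.
Asset purchase (from non-banks) ¥324 million: BoJ balance sheet expands → +¥324M.
OMO purchase (from banks) ¥525 million: BoJ balance sheet expands → +¥525M.
Net: 158 + 269 + 0 + 324 + 525 = +¥1276 million.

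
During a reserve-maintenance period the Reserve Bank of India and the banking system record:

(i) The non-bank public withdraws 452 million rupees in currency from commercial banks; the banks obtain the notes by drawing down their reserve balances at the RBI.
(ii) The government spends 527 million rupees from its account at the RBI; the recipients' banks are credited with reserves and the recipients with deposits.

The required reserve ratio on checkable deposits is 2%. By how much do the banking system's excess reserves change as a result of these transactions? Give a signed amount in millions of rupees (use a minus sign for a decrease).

+73.5 million

Currency withdrawal 452 million rupees: reserves −452M, deposits −452M.
Government spending 527 million rupees: reserves +527M, deposits +527M.
Totals: Δreserves = +75M, Δdeposits = +75M.
Δrequired reserves = 2% × +75M = +1.5M.
Δexcess reserves = Δreserves − Δrequired = +75M − (+1.5M) = +73.5 million.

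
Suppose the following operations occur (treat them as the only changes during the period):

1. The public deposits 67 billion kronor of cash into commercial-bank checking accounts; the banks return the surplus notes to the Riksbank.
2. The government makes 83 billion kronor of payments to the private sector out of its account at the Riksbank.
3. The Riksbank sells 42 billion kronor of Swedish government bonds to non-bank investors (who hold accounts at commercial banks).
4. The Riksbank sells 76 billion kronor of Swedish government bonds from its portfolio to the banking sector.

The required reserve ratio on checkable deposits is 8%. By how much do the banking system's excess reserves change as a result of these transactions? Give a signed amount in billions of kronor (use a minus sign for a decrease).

+23.36 billion

Currency deposit 67 billion kronor: reserves +67B, deposits +67B.
Government spending 83 billion kronor: reserves +83B, deposits +83B.
Asset sale (to non-banks) 42 billion kronor: reserves −42B, deposits −42B.
OMO sale (to banks) 76 billion kronor: reserves −76B, deposits 0.
Totals: Δreserves = +32B, Δdeposits = +108B.
Δrequired reserves = 8% × +108B = +8.64B.
Δexcess reserves = Δreserves − Δrequired = +32B − (+8.64B) = +23.36 billion.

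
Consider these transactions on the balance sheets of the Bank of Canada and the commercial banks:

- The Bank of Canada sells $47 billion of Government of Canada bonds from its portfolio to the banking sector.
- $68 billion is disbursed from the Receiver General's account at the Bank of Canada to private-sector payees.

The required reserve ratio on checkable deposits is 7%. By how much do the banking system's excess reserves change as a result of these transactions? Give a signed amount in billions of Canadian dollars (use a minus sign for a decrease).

+$16.24 billion

OMO sale (to banks) $47 billion: reserves −$47B, deposits 0.
Government spending $68 billion: reserves +$68B, deposits +$68B.
Totals: Δreserves = +$21B, Δdeposits = +$68B.
Δrequired reserves = 7% × +$68B = +$4.76B.
Δexcess reserves = Δreserves − Δrequired = +$21B − (+$4.76B) = +$16.24 billion.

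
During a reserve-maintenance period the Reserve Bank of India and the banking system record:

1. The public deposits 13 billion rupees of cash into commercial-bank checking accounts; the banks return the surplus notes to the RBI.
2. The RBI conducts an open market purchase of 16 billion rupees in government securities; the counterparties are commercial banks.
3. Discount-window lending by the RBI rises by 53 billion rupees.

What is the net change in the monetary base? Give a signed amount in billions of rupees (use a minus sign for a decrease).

+69 billion

RBI balance sheet:
  Assets:      Securities +16B, Loans to banks +53B
  Liabilities: Bank reserves +82B, Currency in circulation −13B
Monetary base = currency + reserves: −13B + (+82B) = +69 billion.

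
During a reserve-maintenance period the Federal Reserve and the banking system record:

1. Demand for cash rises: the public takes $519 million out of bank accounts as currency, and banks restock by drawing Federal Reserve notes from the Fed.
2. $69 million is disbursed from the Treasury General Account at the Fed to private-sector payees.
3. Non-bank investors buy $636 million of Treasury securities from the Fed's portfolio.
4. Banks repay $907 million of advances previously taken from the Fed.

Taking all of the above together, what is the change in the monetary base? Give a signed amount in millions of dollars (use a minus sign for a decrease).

-$1474 million

Currency withdrawal $519 million: just a shift between currency and reserves — both are base money → 0.
Government spending $69 million: a non-base liability converts back to reserves → +$69M.
Asset sale (to non-banks) $636 million: Fed balance sheet contracts → −$636M.
Discount-window repayment $907 million: Fed balance sheet contracts → −$907M.
Net: 0 + 69 − 636 − 907 = -$1474 million.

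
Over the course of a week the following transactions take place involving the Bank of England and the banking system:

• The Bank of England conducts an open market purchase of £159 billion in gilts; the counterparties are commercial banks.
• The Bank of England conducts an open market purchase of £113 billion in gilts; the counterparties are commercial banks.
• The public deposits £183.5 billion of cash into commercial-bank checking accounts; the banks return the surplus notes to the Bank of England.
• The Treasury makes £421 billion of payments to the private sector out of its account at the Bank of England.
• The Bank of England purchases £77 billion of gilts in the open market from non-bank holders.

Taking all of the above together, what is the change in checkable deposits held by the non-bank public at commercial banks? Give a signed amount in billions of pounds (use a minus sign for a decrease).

+£681.5 billion

Bank of England balance sheet:
  Assets:      Securities +£349B
  Liabilities: Bank reserves +£953.5B, Currency in circulation −£183.5B, Government deposits −£421B
Commercial banking system:
  Assets:      Reserves at CB +£953.5B, Securities −£272B
  Liabilities: Checkable deposits +£681.5B
So the change in checkable deposits held by the non-bank public at commercial banks is +£681.5 billion.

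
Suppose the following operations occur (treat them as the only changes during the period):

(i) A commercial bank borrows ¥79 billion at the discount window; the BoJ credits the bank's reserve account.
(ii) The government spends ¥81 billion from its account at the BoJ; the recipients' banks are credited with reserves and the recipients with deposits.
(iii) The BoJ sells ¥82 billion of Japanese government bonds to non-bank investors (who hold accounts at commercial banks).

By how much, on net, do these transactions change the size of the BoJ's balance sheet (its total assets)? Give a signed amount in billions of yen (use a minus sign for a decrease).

Discount-window loan ¥79 billion: a BoJ asset is acquired → +¥79B.
Government spending ¥81 billion: only the composition of liabilities changes → 0.
Asset sale (to non-banks) ¥82 billion: a BoJ asset is shed → −¥82B.
Net: 79 + 0 − 82 = -¥3 billion.

-¥3 billion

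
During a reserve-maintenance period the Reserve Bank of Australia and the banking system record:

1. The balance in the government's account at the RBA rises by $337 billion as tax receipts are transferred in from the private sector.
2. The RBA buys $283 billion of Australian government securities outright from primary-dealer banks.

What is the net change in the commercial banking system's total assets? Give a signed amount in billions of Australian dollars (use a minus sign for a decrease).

-$337 billion

Government account inflow $337 billion: bank balance sheets shrink → −$337B.
OMO purchase (from banks) $283 billion: just an asset swap on bank balance sheets → 0.
Net: −337 + 0 = -$337 billion.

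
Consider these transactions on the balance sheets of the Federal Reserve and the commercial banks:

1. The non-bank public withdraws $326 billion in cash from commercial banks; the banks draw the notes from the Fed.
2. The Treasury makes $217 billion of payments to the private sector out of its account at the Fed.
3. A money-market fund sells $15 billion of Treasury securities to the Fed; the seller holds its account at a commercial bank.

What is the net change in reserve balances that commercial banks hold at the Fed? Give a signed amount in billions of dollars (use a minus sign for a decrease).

Fed balance sheet:
  Assets:      Securities +$15B
  Liabilities: Bank reserves −$94B, Currency in circulation +$326B, Government deposits −$217B
Commercial banking system:
  Assets:      Reserves at CB −$94B
  Liabilities: Checkable deposits −$94B
So the change in reserve balances that commercial banks hold at the Fed is -$94 billion.

-$94 billion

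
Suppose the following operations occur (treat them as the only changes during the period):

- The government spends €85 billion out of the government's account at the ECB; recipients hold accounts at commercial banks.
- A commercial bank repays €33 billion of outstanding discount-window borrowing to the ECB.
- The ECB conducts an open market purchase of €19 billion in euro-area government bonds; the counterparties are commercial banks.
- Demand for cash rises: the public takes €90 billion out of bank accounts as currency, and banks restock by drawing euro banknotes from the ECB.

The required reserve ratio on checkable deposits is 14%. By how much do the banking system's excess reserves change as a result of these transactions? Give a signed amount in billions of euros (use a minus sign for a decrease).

-€18.3 billion

Government spending €85 billion: reserves +€85B, deposits +€85B.
Discount-window repayment €33 billion: reserves −€33B, deposits 0.
OMO purchase (from banks) €19 billion: reserves +€19B, deposits 0.
Currency withdrawal €90 billion: reserves −€90B, deposits −€90B.
Totals: Δreserves = −€19B, Δdeposits = −€5B.
Δrequired reserves = 14% × −€5B = −€0.7B.
Δexcess reserves = Δreserves − Δrequired = −€19B − (−€0.7B) = -€18.3 billion.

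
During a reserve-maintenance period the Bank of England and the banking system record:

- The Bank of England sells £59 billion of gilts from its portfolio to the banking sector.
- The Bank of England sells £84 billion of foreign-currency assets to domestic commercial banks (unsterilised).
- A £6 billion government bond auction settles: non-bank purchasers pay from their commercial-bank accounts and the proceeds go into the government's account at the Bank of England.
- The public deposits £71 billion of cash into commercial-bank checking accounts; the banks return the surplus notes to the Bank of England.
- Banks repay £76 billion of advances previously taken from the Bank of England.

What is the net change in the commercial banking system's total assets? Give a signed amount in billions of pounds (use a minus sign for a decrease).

Bank of England balance sheet:
  Assets:      Securities −£59B, Loans to banks −£76B, Foreign assets −£84B
  Liabilities: Bank reserves −£154B, Currency in circulation −£71B, Government deposits +£6B
Commercial banking system:
  Assets:      Reserves at CB −£154B, Securities +£59B, Foreign assets +£84B
  Liabilities: Checkable deposits +£65B, Borrowings from CB −£76B
Change in total bank assets = -£11 billion.

-£11 billion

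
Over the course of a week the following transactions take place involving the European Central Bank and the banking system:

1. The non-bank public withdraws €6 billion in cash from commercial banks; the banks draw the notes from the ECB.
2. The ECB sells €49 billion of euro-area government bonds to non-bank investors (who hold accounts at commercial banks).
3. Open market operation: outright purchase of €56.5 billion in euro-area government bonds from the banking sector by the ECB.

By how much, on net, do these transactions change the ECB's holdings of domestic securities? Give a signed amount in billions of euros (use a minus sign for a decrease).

+€7.5 billion

Currency withdrawal €6 billion: the ECB's securities portfolio is untouched → 0.
Asset sale (to non-banks) €49 billion: securities removed from the ECB's portfolio → −€49B.
OMO purchase (from banks) €56.5 billion: securities added to the ECB's portfolio → +€56.5B.
Net: 0 − 49 + 56.5 = +€7.5 billion.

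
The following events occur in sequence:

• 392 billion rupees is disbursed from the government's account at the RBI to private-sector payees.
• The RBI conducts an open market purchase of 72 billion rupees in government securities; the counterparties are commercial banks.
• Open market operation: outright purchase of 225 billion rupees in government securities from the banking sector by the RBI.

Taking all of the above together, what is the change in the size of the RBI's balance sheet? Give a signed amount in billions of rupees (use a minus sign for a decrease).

+297 billion

RBI balance sheet:
  Assets:      Securities +297B
  Liabilities: Bank reserves +689B, Government deposits −392B
Commercial banking system:
  Assets:      Reserves at CB +689B, Securities −297B
  Liabilities: Checkable deposits +392B
Change in total RBI assets = +297 billion.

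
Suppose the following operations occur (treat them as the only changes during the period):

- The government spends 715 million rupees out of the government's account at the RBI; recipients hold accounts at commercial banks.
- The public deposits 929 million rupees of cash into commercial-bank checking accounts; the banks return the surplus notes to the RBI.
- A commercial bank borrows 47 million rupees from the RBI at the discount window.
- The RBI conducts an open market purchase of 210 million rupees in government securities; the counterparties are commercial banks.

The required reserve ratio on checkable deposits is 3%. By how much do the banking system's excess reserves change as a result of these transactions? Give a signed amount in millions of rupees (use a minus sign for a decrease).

Government spending 715 million rupees: reserves +715M, deposits +715M.
Currency deposit 929 million rupees: reserves +929M, deposits +929M.
Discount-window loan 47 million rupees: reserves +47M, deposits 0.
OMO purchase (from banks) 210 million rupees: reserves +210M, deposits 0.
Totals: Δreserves = +1901M, Δdeposits = +1644M.
Δrequired reserves = 3% × +1644M = +49.32M.
Δexcess reserves = Δreserves − Δrequired = +1901M − (+49.32M) = +1851.68 million.

+1851.68 million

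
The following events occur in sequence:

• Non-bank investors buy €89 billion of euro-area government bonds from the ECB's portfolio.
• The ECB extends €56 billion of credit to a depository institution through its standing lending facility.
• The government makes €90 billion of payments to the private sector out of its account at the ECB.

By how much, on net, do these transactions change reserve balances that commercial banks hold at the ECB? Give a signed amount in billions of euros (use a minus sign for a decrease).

Asset sale (to non-banks) €89 billion: the non-bank buyers' banks settle from reserves → −€89B.
Discount-window loan €56 billion: the loan is credited to the bank's reserve account → +€56B.
Government spending €90 billion: government payments flow into bank reserve accounts → +€90B.
Net: −89 + 56 + 90 = +€57 billion.

+€57 billion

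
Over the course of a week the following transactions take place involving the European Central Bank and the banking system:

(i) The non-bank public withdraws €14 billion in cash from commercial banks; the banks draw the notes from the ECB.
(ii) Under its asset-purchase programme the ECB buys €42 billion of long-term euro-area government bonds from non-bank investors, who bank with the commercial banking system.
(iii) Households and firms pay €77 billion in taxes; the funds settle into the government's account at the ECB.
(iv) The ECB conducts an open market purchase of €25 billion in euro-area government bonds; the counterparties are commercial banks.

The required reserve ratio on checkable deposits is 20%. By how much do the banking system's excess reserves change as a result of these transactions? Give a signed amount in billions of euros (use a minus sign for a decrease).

Currency withdrawal €14 billion: reserves −€14B, deposits −€14B.
Asset purchase (from non-banks) €42 billion: reserves +€42B, deposits +€42B.
Government account inflow €77 billion: reserves −€77B, deposits −€77B.
OMO purchase (from banks) €25 billion: reserves +€25B, deposits 0.
Totals: Δreserves = −€24B, Δdeposits = −€49B.
Δrequired reserves = 20% × −€49B = −€9.8B.
Δexcess reserves = Δreserves − Δrequired = −€24B − (−€9.8B) = -€14.2 billion.

-€14.2 billion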